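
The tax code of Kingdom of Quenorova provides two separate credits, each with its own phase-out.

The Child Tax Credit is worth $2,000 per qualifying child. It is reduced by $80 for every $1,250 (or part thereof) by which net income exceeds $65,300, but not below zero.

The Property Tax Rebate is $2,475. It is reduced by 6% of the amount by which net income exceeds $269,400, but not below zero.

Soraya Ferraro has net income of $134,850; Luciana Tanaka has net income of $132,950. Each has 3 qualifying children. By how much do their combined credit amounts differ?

Soraya ($134,850): Child Tax Credit: base = 3 × $2,000 = $6,000. income exceeds $65,300 by $69,550, which is 56 full-or-partial $1,250 increments; reduction = 56 × $80 = $4,480, leaving $1,520. Property Tax Rebate: $134,850 is at or below the $269,400 threshold, so the full $2,475 applies. total $1,520 + $2,475 = $3,995
Luciana ($132,950): Child Tax Credit: base = 3 × $2,000 = $6,000. income exceeds $65,300 by $67,650, which is 55 full-or-partial $1,250 increments; reduction = 55 × $80 = $4,400, leaving $1,600. Property Tax Rebate: $132,950 is at or below the $269,400 threshold, so the full $2,475 applies. total $1,600 + $2,475 = $4,075
Difference: |$3,995 − $4,075| = $80.

$80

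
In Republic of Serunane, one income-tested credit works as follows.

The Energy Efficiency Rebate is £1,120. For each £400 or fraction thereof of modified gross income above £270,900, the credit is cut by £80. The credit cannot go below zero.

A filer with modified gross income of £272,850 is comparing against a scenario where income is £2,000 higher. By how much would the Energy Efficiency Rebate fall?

At £272,850 — income exceeds £270,900 by £1,950, which is 5 full-or-partial £400 increments; reduction = 5 × £80 = £400, leaving £720.
At £274,850 — income exceeds £270,900 by £3,950, which is 10 full-or-partial £400 increments; reduction = 10 × £80 = £800, leaving £320.
Lost: £720 − £320 = £400.

£400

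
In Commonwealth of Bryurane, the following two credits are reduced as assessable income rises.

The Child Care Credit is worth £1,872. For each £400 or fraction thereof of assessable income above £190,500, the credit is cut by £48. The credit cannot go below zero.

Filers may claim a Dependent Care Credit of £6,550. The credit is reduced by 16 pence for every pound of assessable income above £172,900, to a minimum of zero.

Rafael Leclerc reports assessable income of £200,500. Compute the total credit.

Child Care Credit: income exceeds £190,500 by £10,000, which is 25 full-or-partial £400 increments; reduction = 25 × £48 = £1,200, leaving £672.
Dependent Care Credit: 16% of the £27,600 excess over £172,900 is £4,416; credit = £6,550 − £4,416 = £2,134.
Total: £672 + £2,134 = £2,806.

£2,806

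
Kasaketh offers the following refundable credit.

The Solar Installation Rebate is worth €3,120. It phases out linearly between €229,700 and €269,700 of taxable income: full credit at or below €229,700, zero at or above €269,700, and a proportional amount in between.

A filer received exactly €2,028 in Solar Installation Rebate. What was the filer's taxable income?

€243,700

€2,028 is 2,028/3,120 of the full €3,120, so 1,092/3,120 of the €40,000 range has been used: income = €229,700 + €40,000 × 1,092/3,120 = €243,700.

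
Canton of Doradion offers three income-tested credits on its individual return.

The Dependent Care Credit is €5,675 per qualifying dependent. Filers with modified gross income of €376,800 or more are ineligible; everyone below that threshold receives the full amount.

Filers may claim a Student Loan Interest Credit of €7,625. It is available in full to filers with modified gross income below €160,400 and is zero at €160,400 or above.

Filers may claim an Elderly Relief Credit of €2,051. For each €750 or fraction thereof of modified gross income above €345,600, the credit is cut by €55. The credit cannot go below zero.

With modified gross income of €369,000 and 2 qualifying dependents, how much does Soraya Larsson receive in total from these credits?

Dependent Care Credit: base = 2 × €5,675 = €11,350. €369,000 is below the €376,800 cutoff, so the full €11,350 applies.
Student Loan Interest Credit: €369,000 meets or exceeds the €160,400 cutoff, so the credit is €0.
Elderly Relief Credit: income exceeds €345,600 by €23,400, which is 32 full-or-partial €750 increments; reduction = 32 × €55 = €1,760, leaving €291.
Total: €11,350 + €0 + €291 = €11,641.

€11,641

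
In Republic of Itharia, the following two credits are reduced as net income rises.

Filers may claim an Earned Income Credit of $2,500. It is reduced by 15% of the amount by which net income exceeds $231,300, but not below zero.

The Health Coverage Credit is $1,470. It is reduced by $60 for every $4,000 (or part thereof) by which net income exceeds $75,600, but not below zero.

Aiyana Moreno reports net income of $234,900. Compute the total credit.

$1,960

Earned Income Credit: 15% of the $3,600 excess over $231,300 is $540; credit = $2,500 − $540 = $1,960.
Health Coverage Credit: income exceeds $75,600 by $159,300 → 40 increments × $60 = $2,400 ≥ base, so the credit is $0.
Total: $1,960 + $0 = $1,960.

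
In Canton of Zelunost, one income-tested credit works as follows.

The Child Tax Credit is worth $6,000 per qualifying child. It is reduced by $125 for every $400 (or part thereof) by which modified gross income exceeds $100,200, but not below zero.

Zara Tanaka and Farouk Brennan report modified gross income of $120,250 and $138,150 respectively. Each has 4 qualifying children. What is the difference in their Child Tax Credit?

Zara ($120,250): Child Tax Credit: base = 4 × $6,000 = $24,000. income exceeds $100,200 by $20,050, which is 51 full-or-partial $400 increments; reduction = 51 × $125 = $6,375, leaving $17,625.
Farouk ($138,150): Child Tax Credit: base = 4 × $6,000 = $24,000. income exceeds $100,200 by $37,950, which is 95 full-or-partial $400 increments; reduction = 95 × $125 = $11,875, leaving $12,125.
Difference: |$17,625 − $12,125| = $5,500.

$5,500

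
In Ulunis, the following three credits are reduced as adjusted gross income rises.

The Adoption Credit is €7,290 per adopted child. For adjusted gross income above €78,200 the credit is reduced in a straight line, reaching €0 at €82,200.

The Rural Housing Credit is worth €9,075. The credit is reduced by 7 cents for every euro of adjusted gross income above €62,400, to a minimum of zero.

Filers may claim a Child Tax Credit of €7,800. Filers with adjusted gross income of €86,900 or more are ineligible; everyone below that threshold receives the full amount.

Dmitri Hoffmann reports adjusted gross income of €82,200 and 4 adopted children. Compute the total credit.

Adoption Credit: base = 4 × €7,290 = €29,160. €82,200 is at or above €82,200, so the credit is €0.
Rural Housing Credit: 7% of the €19,800 excess over €62,400 is €1,386; credit = €9,075 − €1,386 = €7,689.
Child Tax Credit: €82,200 is below the €86,900 cutoff, so the full €7,800 applies.
Total: €0 + €7,689 + €7,800 = €15,489.

€15,489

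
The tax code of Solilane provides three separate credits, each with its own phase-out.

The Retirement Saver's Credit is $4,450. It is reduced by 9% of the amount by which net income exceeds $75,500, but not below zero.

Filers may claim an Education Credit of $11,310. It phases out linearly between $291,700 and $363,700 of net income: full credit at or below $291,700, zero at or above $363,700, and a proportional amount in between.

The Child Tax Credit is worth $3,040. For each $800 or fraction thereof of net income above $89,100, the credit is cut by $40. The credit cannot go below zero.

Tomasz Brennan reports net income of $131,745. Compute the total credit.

Retirement Saver's Credit: 9% of the $56,245 excess over $75,500 is $5,062.05 ≥ base, so the credit is $0.
Education Credit: $131,745 is at or below the $291,700 threshold, so the full $11,310 applies.
Child Tax Credit: income exceeds $89,100 by $42,645, which is 54 full-or-partial $800 increments; reduction = 54 × $40 = $2,160, leaving $880.
Total: $0 + $11,310 + $880 = $12,190.

$12,190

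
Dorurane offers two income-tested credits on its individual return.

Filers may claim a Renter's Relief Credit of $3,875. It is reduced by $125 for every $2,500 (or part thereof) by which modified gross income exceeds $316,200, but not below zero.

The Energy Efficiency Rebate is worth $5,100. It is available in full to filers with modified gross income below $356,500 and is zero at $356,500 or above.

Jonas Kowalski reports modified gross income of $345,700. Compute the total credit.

Renter's Relief Credit: income exceeds $316,200 by $29,500, which is 12 full-or-partial $2,500 increments; reduction = 12 × $125 = $1,500, leaving $2,375.
Energy Efficiency Rebate: $345,700 is below the $356,500 cutoff, so the full $5,100 applies.
Total: $2,375 + $5,100 = $7,475.

$7,475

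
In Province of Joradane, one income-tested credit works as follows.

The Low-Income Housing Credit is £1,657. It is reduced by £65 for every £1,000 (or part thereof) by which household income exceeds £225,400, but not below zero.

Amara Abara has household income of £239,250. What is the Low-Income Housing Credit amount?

£747

Low-Income Housing Credit: income exceeds £225,400 by £13,850, which is 14 full-or-partial £1,000 increments; reduction = 14 × £65 = £910, leaving £747.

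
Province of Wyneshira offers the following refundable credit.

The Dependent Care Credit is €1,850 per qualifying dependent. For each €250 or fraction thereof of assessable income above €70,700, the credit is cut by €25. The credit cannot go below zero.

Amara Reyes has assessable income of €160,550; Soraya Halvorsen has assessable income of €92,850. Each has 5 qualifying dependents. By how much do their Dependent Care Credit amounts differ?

€6,775

Amara (€160,550): Dependent Care Credit: base = 5 × €1,850 = €9,250. income exceeds €70,700 by €89,850, which is 360 full-or-partial €250 increments; reduction = 360 × €25 = €9,000, leaving €250.
Soraya (€92,850): Dependent Care Credit: base = 5 × €1,850 = €9,250. income exceeds €70,700 by €22,150, which is 89 full-or-partial €250 increments; reduction = 89 × €25 = €2,225, leaving €7,025.
Difference: |€250 − €7,025| = €6,775.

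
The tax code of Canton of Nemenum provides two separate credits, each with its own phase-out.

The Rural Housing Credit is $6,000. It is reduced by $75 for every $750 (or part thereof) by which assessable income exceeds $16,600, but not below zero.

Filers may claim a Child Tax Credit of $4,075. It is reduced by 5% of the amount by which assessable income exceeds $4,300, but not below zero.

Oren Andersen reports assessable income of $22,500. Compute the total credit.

Rural Housing Credit: income exceeds $16,600 by $5,900, which is 8 full-or-partial $750 increments; reduction = 8 × $75 = $600, leaving $5,400.
Child Tax Credit: 5% of the $18,200 excess over $4,300 is $910; credit = $4,075 − $910 = $3,165.
Total: $5,400 + $3,165 = $8,565.

$8,565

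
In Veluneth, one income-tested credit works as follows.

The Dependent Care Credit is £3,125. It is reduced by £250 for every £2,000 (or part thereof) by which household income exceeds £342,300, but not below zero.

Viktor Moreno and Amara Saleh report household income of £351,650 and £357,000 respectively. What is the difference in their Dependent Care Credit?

£750

Viktor (£351,650): Dependent Care Credit: income exceeds £342,300 by £9,350, which is 5 full-or-partial £2,000 increments; reduction = 5 × £250 = £1,250, leaving £1,875.
Amara (£357,000): Dependent Care Credit: income exceeds £342,300 by £14,700, which is 8 full-or-partial £2,000 increments; reduction = 8 × £250 = £2,000, leaving £1,125.
Difference: |£1,875 − £1,125| = £750.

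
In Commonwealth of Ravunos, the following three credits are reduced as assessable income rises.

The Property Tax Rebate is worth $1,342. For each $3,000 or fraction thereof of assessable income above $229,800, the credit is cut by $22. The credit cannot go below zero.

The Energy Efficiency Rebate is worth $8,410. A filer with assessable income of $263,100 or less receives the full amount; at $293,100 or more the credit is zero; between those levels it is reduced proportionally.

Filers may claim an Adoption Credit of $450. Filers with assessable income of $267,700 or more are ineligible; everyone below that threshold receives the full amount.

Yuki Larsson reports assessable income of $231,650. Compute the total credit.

Property Tax Rebate: income exceeds $229,800 by $1,850, which is 1 full-or-partial $3,000 increment; reduction = 1 × $22 = $22, leaving $1,320.
Energy Efficiency Rebate: $231,650 is at or below the $263,100 threshold, so the full $8,410 applies.
Adoption Credit: $231,650 is below the $267,700 cutoff, so the full $450 applies.
Total: $1,320 + $8,410 + $450 = $10,180.

$10,180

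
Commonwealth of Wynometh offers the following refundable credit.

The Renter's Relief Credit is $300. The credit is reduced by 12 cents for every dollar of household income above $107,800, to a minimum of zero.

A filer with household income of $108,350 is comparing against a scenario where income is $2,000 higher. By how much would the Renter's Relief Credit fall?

$234

At $108,350 — 12% of the $550 excess over $107,800 is $66; credit = $300 − $66 = $234.
At $110,350 — 12% of the $2,550 excess over $107,800 is $306 ≥ base, so the credit is $0.
Lost: $234 − $0 = $234.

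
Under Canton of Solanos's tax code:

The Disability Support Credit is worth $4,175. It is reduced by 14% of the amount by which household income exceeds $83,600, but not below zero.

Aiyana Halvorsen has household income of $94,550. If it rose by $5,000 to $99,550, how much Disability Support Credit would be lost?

$700

At $94,550 — 14% of the $10,950 excess over $83,600 is $1,533; credit = $4,175 − $1,533 = $2,642.
At $99,550 — 14% of the $15,950 excess over $83,600 is $2,233; credit = $4,175 − $2,233 = $1,942.
Lost: $2,642 − $1,942 = $700.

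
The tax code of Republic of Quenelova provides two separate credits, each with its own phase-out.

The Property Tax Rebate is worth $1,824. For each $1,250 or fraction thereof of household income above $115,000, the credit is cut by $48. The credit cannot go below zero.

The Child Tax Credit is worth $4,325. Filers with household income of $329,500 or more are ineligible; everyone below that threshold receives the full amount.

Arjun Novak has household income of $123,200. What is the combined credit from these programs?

$5,813

Property Tax Rebate: income exceeds $115,000 by $8,200, which is 7 full-or-partial $1,250 increments; reduction = 7 × $48 = $336, leaving $1,488.
Child Tax Credit: $123,200 is below the $329,500 cutoff, so the full $4,325 applies.
Total: $1,488 + $4,325 = $5,813.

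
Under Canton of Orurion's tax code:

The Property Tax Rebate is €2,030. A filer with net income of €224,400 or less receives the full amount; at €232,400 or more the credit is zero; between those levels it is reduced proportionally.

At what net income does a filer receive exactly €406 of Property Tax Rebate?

€230,800

€406 is 406/2,030 of the full €2,030, so 1,624/2,030 of the €8,000 range has been used: income = €224,400 + €8,000 × 1,624/2,030 = €230,800.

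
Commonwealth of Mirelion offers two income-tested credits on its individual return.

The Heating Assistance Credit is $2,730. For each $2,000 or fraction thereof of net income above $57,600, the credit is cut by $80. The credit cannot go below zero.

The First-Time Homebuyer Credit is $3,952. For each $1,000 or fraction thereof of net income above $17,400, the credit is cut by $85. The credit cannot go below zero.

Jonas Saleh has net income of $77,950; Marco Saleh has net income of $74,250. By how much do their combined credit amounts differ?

Jonas ($77,950): Heating Assistance Credit: income exceeds $57,600 by $20,350, which is 11 full-or-partial $2,000 increments; reduction = 11 × $80 = $880, leaving $1,850. First-Time Homebuyer Credit: income exceeds $17,400 by $60,550 → 61 increments × $85 = $5,185 ≥ base, so the credit is $0. total $1,850 + $0 = $1,850
Marco ($74,250): Heating Assistance Credit: income exceeds $57,600 by $16,650, which is 9 full-or-partial $2,000 increments; reduction = 9 × $80 = $720, leaving $2,010. First-Time Homebuyer Credit: income exceeds $17,400 by $56,850 → 57 increments × $85 = $4,845 ≥ base, so the credit is $0. total $2,010 + $0 = $2,010
Difference: |$1,850 − $2,010| = $160.

$160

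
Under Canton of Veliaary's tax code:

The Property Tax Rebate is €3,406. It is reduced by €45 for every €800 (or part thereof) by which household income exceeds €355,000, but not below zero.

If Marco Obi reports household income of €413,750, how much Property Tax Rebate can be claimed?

€76

Property Tax Rebate: income exceeds €355,000 by €58,750, which is 74 full-or-partial €800 increments; reduction = 74 × €45 = €3,330, leaving €76.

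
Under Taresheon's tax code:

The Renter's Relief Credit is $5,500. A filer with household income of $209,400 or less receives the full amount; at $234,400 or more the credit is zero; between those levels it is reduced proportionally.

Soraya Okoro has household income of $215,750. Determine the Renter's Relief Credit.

$4,103

Renter's Relief Credit: $215,750 is $6,350 into a $25,000 phase-out range, leaving 18,650/25,000 of the credit: $5,500 × 18,650/25,000 = $4,103.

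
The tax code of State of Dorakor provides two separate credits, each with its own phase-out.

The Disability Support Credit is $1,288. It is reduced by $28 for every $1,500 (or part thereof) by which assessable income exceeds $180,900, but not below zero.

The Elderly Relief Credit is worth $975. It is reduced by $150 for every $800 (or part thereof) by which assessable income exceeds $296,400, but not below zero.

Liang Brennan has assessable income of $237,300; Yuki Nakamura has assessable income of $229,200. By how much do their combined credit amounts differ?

$140

Liang ($237,300): Disability Support Credit: income exceeds $180,900 by $56,400, which is 38 full-or-partial $1,500 increments; reduction = 38 × $28 = $1,064, leaving $224. Elderly Relief Credit: $237,300 is at or below the $296,400 threshold, so the full $975 applies. total $224 + $975 = $1,199
Yuki ($229,200): Disability Support Credit: income exceeds $180,900 by $48,300, which is 33 full-or-partial $1,500 increments; reduction = 33 × $28 = $924, leaving $364. Elderly Relief Credit: $229,200 is at or below the $296,400 threshold, so the full $975 applies. total $364 + $975 = $1,339
Difference: |$1,199 − $1,339| = $140.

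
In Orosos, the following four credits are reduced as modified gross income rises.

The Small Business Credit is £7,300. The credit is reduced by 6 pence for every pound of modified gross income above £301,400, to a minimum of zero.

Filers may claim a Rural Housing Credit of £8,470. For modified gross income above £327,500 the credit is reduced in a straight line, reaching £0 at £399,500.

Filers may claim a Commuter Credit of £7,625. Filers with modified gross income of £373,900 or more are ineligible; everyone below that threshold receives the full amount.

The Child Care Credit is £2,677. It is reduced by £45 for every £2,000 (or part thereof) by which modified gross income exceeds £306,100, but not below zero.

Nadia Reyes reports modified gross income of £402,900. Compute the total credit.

£1,682

Small Business Credit: 6% of the £101,500 excess over £301,400 is £6,090; credit = £7,300 − £6,090 = £1,210.
Rural Housing Credit: £402,900 is at or above £399,500, so the credit is £0.
Commuter Credit: £402,900 meets or exceeds the £373,900 cutoff, so the credit is £0.
Child Care Credit: income exceeds £306,100 by £96,800, which is 49 full-or-partial £2,000 increments; reduction = 49 × £45 = £2,205, leaving £472.
Total: £1,210 + £0 + £0 + £472 = £1,682.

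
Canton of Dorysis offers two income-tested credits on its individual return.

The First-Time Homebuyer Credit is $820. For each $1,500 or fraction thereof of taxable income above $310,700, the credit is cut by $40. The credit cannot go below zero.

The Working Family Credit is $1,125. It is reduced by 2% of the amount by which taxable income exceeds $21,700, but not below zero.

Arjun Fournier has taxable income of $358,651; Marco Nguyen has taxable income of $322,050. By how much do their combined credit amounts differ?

Arjun ($358,651): First-Time Homebuyer Credit: income exceeds $310,700 by $47,951 → 32 increments × $40 = $1,280 ≥ base, so the credit is $0. Working Family Credit: 2% of the $336,951 excess over $21,700 is $6,739.02 ≥ base, so the credit is $0. total $0 + $0 = $0
Marco ($322,050): First-Time Homebuyer Credit: income exceeds $310,700 by $11,350, which is 8 full-or-partial $1,500 increments; reduction = 8 × $40 = $320, leaving $500. Working Family Credit: 2% of the $300,350 excess over $21,700 is $6,007 ≥ base, so the credit is $0. total $500 + $0 = $500
Difference: |$0 − $500| = $500.

$500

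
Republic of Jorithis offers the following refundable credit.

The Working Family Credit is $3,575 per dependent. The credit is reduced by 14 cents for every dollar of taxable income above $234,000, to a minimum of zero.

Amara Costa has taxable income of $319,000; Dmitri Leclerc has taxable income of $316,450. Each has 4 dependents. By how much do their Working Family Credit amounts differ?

$357

Amara ($319,000): Working Family Credit: base = 4 × $3,575 = $14,300. 14% of the $85,000 excess over $234,000 is $11,900; credit = $14,300 − $11,900 = $2,400.
Dmitri ($316,450): Working Family Credit: base = 4 × $3,575 = $14,300. 14% of the $82,450 excess over $234,000 is $11,543; credit = $14,300 − $11,543 = $2,757.
Difference: |$2,400 − $2,757| = $357.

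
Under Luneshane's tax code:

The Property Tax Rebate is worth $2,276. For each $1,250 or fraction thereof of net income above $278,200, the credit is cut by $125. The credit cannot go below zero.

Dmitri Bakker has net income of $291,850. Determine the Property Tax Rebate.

Property Tax Rebate: income exceeds $278,200 by $13,650, which is 11 full-or-partial $1,250 increments; reduction = 11 × $125 = $1,375, leaving $901.

$901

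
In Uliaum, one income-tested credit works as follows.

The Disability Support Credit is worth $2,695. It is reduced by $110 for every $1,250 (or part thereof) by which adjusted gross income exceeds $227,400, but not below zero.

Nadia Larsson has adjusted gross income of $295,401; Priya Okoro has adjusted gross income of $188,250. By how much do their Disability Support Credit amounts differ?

$2,695

Nadia ($295,401): Disability Support Credit: income exceeds $227,400 by $68,001 → 55 increments × $110 = $6,050 ≥ base, so the credit is $0.
Priya ($188,250): Disability Support Credit: $188,250 is at or below the $227,400 threshold, so the full $2,695 applies.
Difference: |$0 − $2,695| = $2,695.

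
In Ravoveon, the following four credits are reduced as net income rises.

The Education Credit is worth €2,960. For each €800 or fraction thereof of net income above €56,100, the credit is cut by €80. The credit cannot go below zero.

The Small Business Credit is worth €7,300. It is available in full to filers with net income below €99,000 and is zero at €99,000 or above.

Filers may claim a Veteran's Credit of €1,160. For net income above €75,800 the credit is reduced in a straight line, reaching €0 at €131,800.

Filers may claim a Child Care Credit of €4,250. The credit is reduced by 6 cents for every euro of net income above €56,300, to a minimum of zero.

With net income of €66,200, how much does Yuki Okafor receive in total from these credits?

€14,036

Education Credit: income exceeds €56,100 by €10,100, which is 13 full-or-partial €800 increments; reduction = 13 × €80 = €1,040, leaving €1,920.
Small Business Credit: €66,200 is below the €99,000 cutoff, so the full €7,300 applies.
Veteran's Credit: €66,200 is at or below the €75,800 threshold, so the full €1,160 applies.
Child Care Credit: 6% of the €9,900 excess over €56,300 is €594; credit = €4,250 − €594 = €3,656.
Total: €1,920 + €7,300 + €1,160 + €3,656 = €14,036.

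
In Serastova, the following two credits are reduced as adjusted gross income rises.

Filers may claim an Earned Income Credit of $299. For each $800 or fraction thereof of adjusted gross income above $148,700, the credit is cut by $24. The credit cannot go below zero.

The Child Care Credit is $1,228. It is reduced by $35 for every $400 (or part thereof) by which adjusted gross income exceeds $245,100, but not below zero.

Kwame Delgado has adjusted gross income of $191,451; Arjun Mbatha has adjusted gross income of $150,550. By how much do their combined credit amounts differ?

$227

Kwame ($191,451): Earned Income Credit: income exceeds $148,700 by $42,751 → 54 increments × $24 = $1,296 ≥ base, so the credit is $0. Child Care Credit: $191,451 is at or below the $245,100 threshold, so the full $1,228 applies. total $0 + $1,228 = $1,228
Arjun ($150,550): Earned Income Credit: income exceeds $148,700 by $1,850, which is 3 full-or-partial $800 increments; reduction = 3 × $24 = $72, leaving $227. Child Care Credit: $150,550 is at or below the $245,100 threshold, so the full $1,228 applies. total $227 + $1,228 = $1,455
Difference: |$1,228 − $1,455| = $227.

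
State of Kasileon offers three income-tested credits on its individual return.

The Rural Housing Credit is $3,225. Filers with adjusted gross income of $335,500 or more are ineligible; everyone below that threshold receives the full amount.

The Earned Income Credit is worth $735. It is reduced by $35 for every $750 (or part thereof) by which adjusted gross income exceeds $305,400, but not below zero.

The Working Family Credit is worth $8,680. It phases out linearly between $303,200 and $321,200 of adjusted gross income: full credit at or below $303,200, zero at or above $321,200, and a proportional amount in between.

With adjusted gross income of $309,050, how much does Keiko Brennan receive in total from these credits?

Rural Housing Credit: $309,050 is below the $335,500 cutoff, so the full $3,225 applies.
Earned Income Credit: income exceeds $305,400 by $3,650, which is 5 full-or-partial $750 increments; reduction = 5 × $35 = $175, leaving $560.
Working Family Credit: $309,050 is $5,850 into a $18,000 phase-out range, leaving 12,150/18,000 of the credit: $8,680 × 12,150/18,000 = $5,859.
Total: $3,225 + $560 + $5,859 = $9,644.

$9,644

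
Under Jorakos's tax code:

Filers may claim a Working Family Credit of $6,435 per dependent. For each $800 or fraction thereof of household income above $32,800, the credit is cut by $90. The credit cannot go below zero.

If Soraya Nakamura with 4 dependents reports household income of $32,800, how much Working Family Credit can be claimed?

Working Family Credit: base = 4 × $6,435 = $25,740. $32,800 is at or below the $32,800 threshold, so the full $25,740 applies.

$25,740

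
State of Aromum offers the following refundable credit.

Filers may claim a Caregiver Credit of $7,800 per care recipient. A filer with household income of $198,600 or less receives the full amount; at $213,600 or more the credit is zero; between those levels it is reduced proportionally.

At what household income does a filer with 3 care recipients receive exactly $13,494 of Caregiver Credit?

Full credit = 3 × $7,800 = $23,400.
$13,494 is 13,494/23,400 of the full $23,400, so 9,906/23,400 of the $15,000 range has been used: income = $198,600 + $15,000 × 9,906/23,400 = $204,950.

$204,950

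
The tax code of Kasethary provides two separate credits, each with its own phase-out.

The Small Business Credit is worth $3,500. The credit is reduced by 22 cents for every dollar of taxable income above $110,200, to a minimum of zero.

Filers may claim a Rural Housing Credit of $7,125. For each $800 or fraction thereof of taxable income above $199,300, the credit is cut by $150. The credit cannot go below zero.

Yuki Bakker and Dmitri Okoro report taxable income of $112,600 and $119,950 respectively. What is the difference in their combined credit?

Yuki ($112,600): Small Business Credit: 22% of the $2,400 excess over $110,200 is $528; credit = $3,500 − $528 = $2,972. Rural Housing Credit: $112,600 is at or below the $199,300 threshold, so the full $7,125 applies. total $2,972 + $7,125 = $10,097
Dmitri ($119,950): Small Business Credit: 22% of the $9,750 excess over $110,200 is $2,145; credit = $3,500 − $2,145 = $1,355. Rural Housing Credit: $119,950 is at or below the $199,300 threshold, so the full $7,125 applies. total $1,355 + $7,125 = $8,480
Difference: |$10,097 − $8,480| = $1,617.

$1,617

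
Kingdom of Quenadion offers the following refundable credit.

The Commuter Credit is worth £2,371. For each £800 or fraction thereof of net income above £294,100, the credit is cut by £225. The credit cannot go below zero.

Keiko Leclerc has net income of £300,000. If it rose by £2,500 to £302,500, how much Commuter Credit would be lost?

At £300,000 — income exceeds £294,100 by £5,900, which is 8 full-or-partial £800 increments; reduction = 8 × £225 = £1,800, leaving £571.
At £302,500 — income exceeds £294,100 by £8,400 → 11 increments × £225 = £2,475 ≥ base, so the credit is £0.
Lost: £571 − £0 = £571.

£571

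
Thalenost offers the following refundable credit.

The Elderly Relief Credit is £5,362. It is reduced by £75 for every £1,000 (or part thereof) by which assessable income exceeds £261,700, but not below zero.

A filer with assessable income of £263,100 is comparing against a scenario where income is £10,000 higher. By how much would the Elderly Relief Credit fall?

£750

At £263,100 — income exceeds £261,700 by £1,400, which is 2 full-or-partial £1,000 increments; reduction = 2 × £75 = £150, leaving £5,212.
At £273,100 — income exceeds £261,700 by £11,400, which is 12 full-or-partial £1,000 increments; reduction = 12 × £75 = £900, leaving £4,462.
Lost: £5,212 − £4,462 = £750.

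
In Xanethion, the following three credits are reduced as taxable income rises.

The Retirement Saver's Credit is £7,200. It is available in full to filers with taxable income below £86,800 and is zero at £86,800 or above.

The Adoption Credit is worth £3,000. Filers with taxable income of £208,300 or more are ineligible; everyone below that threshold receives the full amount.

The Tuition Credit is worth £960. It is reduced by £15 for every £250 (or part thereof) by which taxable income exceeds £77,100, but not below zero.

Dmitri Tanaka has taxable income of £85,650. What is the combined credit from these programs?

£10,635

Retirement Saver's Credit: £85,650 is below the £86,800 cutoff, so the full £7,200 applies.
Adoption Credit: £85,650 is below the £208,300 cutoff, so the full £3,000 applies.
Tuition Credit: income exceeds £77,100 by £8,550, which is 35 full-or-partial £250 increments; reduction = 35 × £15 = £525, leaving £435.
Total: £7,200 + £3,000 + £435 = £10,635.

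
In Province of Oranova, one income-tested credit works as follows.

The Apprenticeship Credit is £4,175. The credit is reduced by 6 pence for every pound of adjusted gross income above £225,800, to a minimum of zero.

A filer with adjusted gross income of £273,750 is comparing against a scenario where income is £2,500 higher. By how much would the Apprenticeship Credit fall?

At £273,750 — 6% of the £47,950 excess over £225,800 is £2,877; credit = £4,175 − £2,877 = £1,298.
At £276,250 — 6% of the £50,450 excess over £225,800 is £3,027; credit = £4,175 − £3,027 = £1,148.
Lost: £1,298 − £1,148 = £150.

£150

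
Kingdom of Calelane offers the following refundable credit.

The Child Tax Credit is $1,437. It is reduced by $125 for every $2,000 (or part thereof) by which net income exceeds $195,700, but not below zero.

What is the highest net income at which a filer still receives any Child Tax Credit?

After 11 increments the reduction is 11 × $125 = $1,375, leaving $62; one more increment wipes it out. Increment 11 ends at excess 11 × $2,000 = $22,000, so the highest qualifying income is $195,700 + $22,000 = $217,700.

$217,700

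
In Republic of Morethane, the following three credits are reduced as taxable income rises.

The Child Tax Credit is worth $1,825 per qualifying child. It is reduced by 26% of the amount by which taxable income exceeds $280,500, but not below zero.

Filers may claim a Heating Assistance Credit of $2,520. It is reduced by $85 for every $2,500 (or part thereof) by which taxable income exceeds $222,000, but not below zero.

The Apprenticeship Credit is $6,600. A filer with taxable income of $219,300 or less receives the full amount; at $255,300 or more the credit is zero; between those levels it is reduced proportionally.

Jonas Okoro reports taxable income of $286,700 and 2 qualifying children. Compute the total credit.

$2,348

Child Tax Credit: base = 2 × $1,825 = $3,650. 26% of the $6,200 excess over $280,500 is $1,612; credit = $3,650 − $1,612 = $2,038.
Heating Assistance Credit: income exceeds $222,000 by $64,700, which is 26 full-or-partial $2,500 increments; reduction = 26 × $85 = $2,210, leaving $310.
Apprenticeship Credit: $286,700 is at or above $255,300, so the credit is $0.
Total: $2,038 + $310 + $0 = $2,348.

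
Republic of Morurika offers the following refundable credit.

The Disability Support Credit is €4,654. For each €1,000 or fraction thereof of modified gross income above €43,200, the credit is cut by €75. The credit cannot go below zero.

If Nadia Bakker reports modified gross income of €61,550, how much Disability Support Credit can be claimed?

€3,229

Disability Support Credit: income exceeds €43,200 by €18,350, which is 19 full-or-partial €1,000 increments; reduction = 19 × €75 = €1,425, leaving €3,229.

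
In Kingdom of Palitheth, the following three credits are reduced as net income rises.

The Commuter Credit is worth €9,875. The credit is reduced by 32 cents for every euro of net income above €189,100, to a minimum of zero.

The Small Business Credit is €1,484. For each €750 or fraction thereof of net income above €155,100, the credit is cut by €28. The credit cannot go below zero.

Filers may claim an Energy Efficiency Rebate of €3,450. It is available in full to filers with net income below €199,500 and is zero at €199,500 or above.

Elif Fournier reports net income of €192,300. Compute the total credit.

€12,385

Commuter Credit: 32% of the €3,200 excess over €189,100 is €1,024; credit = €9,875 − €1,024 = €8,851.
Small Business Credit: income exceeds €155,100 by €37,200, which is 50 full-or-partial €750 increments; reduction = 50 × €28 = €1,400, leaving €84.
Energy Efficiency Rebate: €192,300 is below the €199,500 cutoff, so the full €3,450 applies.
Total: €8,851 + €84 + €3,450 = €12,385.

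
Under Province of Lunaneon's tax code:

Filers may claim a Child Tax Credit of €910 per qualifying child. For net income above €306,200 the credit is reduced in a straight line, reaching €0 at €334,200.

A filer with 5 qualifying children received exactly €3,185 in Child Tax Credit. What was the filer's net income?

€314,600

Full credit = 5 × €910 = €4,550.
€3,185 is 3,185/4,550 of the full €4,550, so 1,365/4,550 of the €28,000 range has been used: income = €306,200 + €28,000 × 1,365/4,550 = €314,600.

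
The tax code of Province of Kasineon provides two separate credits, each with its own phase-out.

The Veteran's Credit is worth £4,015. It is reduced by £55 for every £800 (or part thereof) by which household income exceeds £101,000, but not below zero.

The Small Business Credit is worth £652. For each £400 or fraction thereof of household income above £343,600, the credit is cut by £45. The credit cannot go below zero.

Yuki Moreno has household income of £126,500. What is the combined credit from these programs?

£2,907

Veteran's Credit: income exceeds £101,000 by £25,500, which is 32 full-or-partial £800 increments; reduction = 32 × £55 = £1,760, leaving £2,255.
Small Business Credit: £126,500 is at or below the £343,600 threshold, so the full £652 applies.
Total: £2,255 + £652 = £2,907.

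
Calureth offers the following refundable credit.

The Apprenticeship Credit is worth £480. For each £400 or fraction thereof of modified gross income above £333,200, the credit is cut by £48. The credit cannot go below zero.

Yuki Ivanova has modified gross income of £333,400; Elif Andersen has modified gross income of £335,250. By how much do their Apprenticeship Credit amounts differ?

£240

Yuki (£333,400): Apprenticeship Credit: income exceeds £333,200 by £200, which is 1 full-or-partial £400 increment; reduction = 1 × £48 = £48, leaving £432.
Elif (£335,250): Apprenticeship Credit: income exceeds £333,200 by £2,050, which is 6 full-or-partial £400 increments; reduction = 6 × £48 = £288, leaving £192.
Difference: |£432 − £192| = £240.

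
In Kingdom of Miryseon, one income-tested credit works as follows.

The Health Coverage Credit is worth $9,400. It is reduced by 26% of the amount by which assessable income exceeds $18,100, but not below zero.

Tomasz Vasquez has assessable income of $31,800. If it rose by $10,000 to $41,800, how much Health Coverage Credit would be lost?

At $31,800 — 26% of the $13,700 excess over $18,100 is $3,562; credit = $9,400 − $3,562 = $5,838.
At $41,800 — 26% of the $23,700 excess over $18,100 is $6,162; credit = $9,400 − $6,162 = $3,238.
Lost: $5,838 − $3,238 = $2,600.

$2,600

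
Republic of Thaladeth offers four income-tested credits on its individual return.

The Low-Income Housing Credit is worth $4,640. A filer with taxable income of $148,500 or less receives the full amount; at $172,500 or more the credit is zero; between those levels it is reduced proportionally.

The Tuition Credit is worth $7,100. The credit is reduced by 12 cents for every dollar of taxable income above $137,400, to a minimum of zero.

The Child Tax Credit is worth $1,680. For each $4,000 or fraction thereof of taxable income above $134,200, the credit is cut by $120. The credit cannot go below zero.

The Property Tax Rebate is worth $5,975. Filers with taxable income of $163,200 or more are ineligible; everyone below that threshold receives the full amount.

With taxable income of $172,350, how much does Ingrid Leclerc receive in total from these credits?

Low-Income Housing Credit: $172,350 is $23,850 into a $24,000 phase-out range, leaving 150/24,000 of the credit: $4,640 × 150/24,000 = $29.
Tuition Credit: 12% of the $34,950 excess over $137,400 is $4,194; credit = $7,100 − $4,194 = $2,906.
Child Tax Credit: income exceeds $134,200 by $38,150, which is 10 full-or-partial $4,000 increments; reduction = 10 × $120 = $1,200, leaving $480.
Property Tax Rebate: $172,350 meets or exceeds the $163,200 cutoff, so the credit is $0.
Total: $29 + $2,906 + $480 + $0 = $3,415.

$3,415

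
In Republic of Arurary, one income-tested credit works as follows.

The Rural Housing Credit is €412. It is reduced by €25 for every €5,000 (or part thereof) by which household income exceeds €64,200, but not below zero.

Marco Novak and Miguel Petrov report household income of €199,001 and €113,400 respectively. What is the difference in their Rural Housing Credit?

€162

Marco (€199,001): Rural Housing Credit: income exceeds €64,200 by €134,801 → 27 increments × €25 = €675 ≥ base, so the credit is €0.
Miguel (€113,400): Rural Housing Credit: income exceeds €64,200 by €49,200, which is 10 full-or-partial €5,000 increments; reduction = 10 × €25 = €250, leaving €162.
Difference: |€0 − €162| = €162.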